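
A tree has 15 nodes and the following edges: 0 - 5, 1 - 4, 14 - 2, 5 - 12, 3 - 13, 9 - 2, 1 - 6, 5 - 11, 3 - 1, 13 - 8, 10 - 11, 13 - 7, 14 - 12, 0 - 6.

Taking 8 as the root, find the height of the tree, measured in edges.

The longest root-to-leaf path is 8–13–3–1–6–0–5–12–14–2–9 (10 edges).

10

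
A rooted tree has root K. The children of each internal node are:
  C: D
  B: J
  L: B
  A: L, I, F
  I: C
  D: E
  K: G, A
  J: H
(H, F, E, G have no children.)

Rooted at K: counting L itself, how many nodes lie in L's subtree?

L's subtree: {L, B, J, H}, size 4.

4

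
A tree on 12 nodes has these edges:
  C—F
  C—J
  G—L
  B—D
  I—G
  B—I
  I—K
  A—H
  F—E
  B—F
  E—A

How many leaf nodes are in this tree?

The leaves are D, H, J, K, L.
That is 5 leaves.

5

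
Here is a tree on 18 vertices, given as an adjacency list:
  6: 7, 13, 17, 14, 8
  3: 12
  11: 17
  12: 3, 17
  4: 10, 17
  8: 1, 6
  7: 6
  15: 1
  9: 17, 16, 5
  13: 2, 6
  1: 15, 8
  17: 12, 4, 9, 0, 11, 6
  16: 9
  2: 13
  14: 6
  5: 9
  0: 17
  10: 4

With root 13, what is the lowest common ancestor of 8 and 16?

6

8's ancestor chain is 8, 6, 13 and 16's is 16, 9, 17, 6, 13; they first meet at 6.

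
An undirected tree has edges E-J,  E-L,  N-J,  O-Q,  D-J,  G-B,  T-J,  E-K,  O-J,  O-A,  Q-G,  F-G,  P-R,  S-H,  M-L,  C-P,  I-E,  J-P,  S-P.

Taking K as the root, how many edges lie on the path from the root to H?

Climbing from H to the root: H–S–P–J–E–K. That's 5 steps.

5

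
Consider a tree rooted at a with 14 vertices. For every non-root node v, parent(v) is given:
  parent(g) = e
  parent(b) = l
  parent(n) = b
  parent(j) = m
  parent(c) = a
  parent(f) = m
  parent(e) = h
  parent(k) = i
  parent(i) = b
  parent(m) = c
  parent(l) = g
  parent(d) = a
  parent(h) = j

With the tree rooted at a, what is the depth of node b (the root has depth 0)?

8

Path from a to b: a – c – m – j – h – e – g – l – b, which has 8 edges.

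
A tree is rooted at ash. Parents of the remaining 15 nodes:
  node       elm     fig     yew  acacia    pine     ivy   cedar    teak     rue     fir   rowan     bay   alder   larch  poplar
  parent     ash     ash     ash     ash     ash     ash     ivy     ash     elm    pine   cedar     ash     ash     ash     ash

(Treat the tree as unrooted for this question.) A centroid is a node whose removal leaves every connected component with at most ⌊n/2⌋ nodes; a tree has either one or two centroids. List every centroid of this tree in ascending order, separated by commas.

ash

If ash is removed the pieces have sizes 3, 2, 2, 1, 1, 1, 1, 1, 1, 1, 1, all ≤ ⌊16/2⌋ = 8.
Every other node leaves some component of size > 8, so the centroid is unique.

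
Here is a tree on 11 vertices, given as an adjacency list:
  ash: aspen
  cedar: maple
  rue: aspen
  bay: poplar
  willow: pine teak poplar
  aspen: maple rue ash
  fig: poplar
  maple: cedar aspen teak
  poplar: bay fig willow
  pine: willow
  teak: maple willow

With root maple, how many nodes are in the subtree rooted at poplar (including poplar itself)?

Descendants of poplar (including itself): poplar, fig, bay. That's 3.

3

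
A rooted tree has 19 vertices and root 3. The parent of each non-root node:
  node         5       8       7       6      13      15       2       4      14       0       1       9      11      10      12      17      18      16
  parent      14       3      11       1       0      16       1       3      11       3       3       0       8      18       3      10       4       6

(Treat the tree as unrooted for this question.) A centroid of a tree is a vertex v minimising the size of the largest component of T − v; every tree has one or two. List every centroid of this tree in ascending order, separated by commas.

3

If 3 is removed the pieces have sizes 5, 5, 4, 3, 1, all ≤ ⌊19/2⌋ = 9.
No neighbour of 3 does as well, so 3 is the unique centroid.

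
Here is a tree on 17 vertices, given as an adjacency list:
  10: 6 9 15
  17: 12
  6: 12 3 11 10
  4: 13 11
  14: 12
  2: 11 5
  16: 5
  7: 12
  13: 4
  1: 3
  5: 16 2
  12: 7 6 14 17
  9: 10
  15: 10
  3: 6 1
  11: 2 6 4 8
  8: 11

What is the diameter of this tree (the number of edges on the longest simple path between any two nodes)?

6

Starting from 7, a farthest node is 16 at distance 6.
One longest path: 7 – 12 – 6 – 11 – 2 – 5 – 16.
So the diameter is 6.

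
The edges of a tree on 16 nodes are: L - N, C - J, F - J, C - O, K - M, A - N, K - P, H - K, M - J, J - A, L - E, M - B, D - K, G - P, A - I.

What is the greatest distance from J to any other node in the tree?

4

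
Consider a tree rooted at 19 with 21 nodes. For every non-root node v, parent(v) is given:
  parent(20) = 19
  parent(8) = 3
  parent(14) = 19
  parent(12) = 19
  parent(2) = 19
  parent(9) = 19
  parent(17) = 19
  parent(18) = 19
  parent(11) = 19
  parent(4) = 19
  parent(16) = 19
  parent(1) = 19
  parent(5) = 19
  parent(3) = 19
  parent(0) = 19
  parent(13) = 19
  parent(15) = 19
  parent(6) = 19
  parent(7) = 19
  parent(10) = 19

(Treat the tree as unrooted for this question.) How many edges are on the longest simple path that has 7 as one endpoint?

3

A farthest node from 7 is 8.
The path 7-19-3-8 has 3 edges.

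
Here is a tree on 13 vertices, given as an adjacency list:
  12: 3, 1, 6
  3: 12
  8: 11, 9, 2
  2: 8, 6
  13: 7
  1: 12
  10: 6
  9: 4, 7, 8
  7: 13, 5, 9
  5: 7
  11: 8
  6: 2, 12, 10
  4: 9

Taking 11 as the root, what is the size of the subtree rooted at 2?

Descendants of 2 (including itself): 2, 6, 12, 10, 3, 1. That's 6.

6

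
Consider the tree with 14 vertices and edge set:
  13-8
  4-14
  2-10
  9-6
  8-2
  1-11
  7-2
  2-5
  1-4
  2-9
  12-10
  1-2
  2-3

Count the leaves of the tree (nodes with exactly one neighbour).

8

Degree-1 nodes: 3, 5, 6, 7, 11, 12, 13, 14 — 8 of them.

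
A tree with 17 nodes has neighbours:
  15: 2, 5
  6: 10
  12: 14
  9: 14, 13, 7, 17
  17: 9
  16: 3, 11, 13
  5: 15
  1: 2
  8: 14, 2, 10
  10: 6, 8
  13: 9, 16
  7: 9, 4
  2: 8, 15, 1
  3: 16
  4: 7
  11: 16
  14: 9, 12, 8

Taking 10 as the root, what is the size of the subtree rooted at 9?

8

Descendants of 9 (including itself): 9, 13, 7, 17, 16, 4, 3, 11. That's 8.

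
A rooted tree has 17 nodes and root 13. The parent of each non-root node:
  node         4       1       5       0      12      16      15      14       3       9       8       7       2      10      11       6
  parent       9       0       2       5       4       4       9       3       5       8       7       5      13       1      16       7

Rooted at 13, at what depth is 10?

5

Path from 13 to 10: 13 → 2 → 5 → 0 → 1 → 10, which has 5 edges.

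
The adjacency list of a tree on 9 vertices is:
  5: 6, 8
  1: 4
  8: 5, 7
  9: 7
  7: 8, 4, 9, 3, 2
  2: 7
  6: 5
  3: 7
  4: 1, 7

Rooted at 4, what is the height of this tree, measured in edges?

6 sits deepest: 4–7–8–5–6 — 4 edges from the root.

4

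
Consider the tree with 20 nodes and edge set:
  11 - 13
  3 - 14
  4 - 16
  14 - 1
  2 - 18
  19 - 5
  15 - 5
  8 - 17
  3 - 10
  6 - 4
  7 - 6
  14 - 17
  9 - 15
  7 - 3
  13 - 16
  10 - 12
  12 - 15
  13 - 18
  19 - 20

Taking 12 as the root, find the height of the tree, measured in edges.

A deepest node is 2, reached by 12-10-3-7-6-4-16-13-18-2.
That path has 9 edges, so the height is 9.

9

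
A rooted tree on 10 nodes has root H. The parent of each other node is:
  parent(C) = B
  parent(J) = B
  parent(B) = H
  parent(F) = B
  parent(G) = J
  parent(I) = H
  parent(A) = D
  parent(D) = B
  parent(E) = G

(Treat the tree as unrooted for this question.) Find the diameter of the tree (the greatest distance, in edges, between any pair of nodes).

BFS from E reaches A last, at distance 5; BFS from A confirms no node is farther.
Path: E–G–J–B–D–A.

5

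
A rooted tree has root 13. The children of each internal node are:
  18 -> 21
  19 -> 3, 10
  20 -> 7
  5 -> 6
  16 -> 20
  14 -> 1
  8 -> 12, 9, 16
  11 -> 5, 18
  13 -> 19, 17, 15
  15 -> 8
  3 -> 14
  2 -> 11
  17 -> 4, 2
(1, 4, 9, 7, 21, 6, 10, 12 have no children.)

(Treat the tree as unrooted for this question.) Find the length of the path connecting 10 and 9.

5

10 – 19 – 13 – 15 – 8 – 9: 5 edges.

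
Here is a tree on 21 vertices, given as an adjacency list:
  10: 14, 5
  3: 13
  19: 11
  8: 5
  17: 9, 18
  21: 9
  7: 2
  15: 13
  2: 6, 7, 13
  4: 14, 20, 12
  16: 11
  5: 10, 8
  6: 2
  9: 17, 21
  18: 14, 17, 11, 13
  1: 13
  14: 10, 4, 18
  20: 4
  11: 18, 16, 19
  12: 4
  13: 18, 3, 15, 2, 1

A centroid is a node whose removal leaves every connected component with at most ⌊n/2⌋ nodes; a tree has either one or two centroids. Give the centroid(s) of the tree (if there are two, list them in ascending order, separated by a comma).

If 18 is removed the pieces have sizes 7, 7, 3, 3, all ≤ ⌊21/2⌋ = 10.
Every other node leaves some component of size > 10, so the centroid is unique.

18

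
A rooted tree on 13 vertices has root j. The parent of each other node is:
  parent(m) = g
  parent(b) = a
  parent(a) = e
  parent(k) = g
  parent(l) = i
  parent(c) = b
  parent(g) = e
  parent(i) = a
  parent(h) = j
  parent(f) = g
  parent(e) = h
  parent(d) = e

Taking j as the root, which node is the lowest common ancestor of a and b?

a

a's ancestor chain is a, e, h, j and b's is b, a, e, h, j; they first meet at a.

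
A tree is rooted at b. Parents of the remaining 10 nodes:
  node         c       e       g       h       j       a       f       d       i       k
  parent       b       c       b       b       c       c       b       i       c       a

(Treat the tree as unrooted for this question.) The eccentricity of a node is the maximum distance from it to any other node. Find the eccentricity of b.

3

The node farthest from b is d (k also at distance 3), via b – c – i – d — 3 edges.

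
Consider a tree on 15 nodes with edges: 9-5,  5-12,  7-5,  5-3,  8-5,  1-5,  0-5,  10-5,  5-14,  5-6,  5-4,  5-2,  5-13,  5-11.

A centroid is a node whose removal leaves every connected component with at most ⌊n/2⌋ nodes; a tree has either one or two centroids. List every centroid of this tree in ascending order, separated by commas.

Delete 5: the remaining components have sizes 1, 1, 1, 1, 1, 1, 1, 1, 1, 1, 1, 1, 1, 1. Max 1 ≤ 7, so 5 is a centroid.
No neighbour of 5 does as well, so 5 is the unique centroid.

5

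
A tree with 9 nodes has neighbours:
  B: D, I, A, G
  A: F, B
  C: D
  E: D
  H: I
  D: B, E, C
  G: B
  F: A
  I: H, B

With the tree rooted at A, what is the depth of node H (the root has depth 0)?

3

Climbing from H to the root: H–I–B–A. That's 3 steps.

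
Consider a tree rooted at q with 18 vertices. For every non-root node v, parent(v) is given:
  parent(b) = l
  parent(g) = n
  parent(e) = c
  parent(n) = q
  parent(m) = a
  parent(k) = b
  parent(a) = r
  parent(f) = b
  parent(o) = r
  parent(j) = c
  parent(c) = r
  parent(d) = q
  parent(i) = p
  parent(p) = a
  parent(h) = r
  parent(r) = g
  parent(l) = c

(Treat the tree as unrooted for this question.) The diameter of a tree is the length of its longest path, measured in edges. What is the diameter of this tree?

Starting from k, a farthest node is d at distance 8.
One longest path: k–b–l–c–r–g–n–q–d.
So the diameter is 8.

8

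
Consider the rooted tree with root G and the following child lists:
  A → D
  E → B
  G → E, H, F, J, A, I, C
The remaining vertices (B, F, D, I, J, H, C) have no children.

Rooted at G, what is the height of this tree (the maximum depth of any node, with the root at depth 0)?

D sits deepest: G – A – D — 2 edges from the root.

2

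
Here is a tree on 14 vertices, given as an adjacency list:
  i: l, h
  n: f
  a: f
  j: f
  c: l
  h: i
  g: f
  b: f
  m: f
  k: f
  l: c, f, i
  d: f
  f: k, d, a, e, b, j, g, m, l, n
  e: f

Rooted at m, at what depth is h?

m → f → l → i → h — 4 edges.

4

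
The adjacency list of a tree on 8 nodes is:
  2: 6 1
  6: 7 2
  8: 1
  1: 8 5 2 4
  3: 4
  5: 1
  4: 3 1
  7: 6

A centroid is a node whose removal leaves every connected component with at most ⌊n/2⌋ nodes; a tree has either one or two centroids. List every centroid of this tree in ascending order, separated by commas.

1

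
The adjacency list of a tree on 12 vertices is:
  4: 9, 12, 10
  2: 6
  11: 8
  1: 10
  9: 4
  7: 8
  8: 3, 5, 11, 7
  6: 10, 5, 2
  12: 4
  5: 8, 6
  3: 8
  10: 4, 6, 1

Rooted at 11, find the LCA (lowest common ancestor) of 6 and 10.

6's ancestor chain is 6, 5, 8, 11 and 10's is 10, 6, 5, 8, 11; they first meet at 6.

6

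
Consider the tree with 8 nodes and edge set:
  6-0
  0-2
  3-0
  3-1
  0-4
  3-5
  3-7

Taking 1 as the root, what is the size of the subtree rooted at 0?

4

Descendants of 0 (including itself): 0, 6, 2, 4. That's 4.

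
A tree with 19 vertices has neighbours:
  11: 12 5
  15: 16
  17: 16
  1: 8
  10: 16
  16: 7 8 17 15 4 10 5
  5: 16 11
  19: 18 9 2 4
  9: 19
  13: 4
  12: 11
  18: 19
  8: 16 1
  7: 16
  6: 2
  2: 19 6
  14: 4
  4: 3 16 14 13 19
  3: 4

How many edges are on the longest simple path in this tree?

Starting from 6, a farthest node is 12 at distance 7.
One longest path: 6-2-19-4-16-5-11-12.
So the diameter is 7.

7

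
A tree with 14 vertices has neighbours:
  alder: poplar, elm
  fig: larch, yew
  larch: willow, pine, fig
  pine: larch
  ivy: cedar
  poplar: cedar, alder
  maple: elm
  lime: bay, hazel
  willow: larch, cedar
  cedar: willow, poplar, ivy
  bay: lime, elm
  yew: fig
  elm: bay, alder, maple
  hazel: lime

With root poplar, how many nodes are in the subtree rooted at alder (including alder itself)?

alder's subtree: {alder, elm, bay, maple, lime, hazel}, size 6.

6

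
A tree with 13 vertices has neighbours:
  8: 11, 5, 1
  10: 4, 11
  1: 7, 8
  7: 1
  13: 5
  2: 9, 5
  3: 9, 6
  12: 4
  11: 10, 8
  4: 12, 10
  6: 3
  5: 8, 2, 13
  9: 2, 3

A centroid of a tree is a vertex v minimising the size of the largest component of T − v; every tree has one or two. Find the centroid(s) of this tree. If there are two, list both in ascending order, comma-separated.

Delete 8: the remaining components have sizes 6, 4, 2. Max 6 ≤ 6, so 8 is a centroid.
No neighbour of 8 does as well, so 8 is the unique centroid.

8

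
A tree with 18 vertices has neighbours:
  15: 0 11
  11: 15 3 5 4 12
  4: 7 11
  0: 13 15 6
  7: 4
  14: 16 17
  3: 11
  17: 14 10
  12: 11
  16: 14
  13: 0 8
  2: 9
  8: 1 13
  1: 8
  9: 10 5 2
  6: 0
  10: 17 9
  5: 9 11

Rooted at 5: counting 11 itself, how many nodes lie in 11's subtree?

Descendants of 11 (including itself): 11, 3, 12, 15, 4, 0, 7, 6, 13, 8, 1. That's 11.

11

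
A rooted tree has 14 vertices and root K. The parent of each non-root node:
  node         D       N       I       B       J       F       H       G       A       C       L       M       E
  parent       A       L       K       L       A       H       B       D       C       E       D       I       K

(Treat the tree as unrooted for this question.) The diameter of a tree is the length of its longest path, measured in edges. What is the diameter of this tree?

10

BFS from M reaches F last, at distance 10; BFS from F confirms no node is farther.
Path: M – I – K – E – C – A – D – L – B – H – F.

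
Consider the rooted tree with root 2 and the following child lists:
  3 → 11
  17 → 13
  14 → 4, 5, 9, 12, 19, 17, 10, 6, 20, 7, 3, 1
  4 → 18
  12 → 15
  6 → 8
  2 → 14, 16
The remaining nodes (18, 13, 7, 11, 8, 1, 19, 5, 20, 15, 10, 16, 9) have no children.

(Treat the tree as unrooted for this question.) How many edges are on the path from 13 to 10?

Walking from 13: 13 - 17 - 14 - 10. Length 3.

3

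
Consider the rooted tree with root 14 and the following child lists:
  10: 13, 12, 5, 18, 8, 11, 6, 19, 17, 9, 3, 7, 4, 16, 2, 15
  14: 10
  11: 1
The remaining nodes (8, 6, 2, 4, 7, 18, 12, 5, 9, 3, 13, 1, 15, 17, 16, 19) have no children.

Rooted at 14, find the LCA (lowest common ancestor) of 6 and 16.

10

6's ancestor chain is 6, 10, 14 and 16's is 16, 10, 14; they first meet at 10.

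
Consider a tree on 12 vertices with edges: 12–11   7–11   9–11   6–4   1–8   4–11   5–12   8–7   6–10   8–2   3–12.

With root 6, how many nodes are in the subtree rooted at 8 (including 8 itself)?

3

Descendants of 8 (including itself): 8, 2, 1. That's 3.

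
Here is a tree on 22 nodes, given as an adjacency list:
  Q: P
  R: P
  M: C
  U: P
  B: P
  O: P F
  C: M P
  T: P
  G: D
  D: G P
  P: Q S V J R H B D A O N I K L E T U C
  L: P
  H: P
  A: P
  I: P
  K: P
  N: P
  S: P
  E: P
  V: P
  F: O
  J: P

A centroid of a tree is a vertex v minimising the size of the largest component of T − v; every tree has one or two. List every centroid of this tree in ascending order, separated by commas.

P

Removing P splits the tree into components of sizes 2, 2, 2, 1, 1, 1, 1, 1, 1, 1, 1, 1, 1, 1, 1, 1, 1, 1; the largest is 2 ≤ ⌊22/2⌋ = 11.
Every other node leaves some component of size > 11, so the centroid is unique.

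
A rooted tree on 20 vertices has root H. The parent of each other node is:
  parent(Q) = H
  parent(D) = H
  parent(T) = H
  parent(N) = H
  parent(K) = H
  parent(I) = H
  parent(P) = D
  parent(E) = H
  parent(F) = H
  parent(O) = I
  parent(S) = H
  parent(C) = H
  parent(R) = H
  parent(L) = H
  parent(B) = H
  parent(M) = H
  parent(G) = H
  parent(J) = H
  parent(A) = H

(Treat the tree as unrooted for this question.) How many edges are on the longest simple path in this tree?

4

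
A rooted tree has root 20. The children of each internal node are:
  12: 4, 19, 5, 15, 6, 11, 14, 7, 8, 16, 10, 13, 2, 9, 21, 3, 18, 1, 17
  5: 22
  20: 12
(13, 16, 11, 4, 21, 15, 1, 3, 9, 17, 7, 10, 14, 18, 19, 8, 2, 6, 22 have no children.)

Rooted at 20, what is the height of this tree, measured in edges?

22 sits deepest: 20 → 12 → 5 → 22 — 3 edges from the root.

3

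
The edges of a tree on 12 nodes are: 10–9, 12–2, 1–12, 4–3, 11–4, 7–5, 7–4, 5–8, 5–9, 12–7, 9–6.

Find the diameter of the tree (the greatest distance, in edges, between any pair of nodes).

Starting from 6, a farthest node is 11 at distance 5.
One longest path: 6 – 9 – 5 – 7 – 4 – 11.
So the diameter is 5.

5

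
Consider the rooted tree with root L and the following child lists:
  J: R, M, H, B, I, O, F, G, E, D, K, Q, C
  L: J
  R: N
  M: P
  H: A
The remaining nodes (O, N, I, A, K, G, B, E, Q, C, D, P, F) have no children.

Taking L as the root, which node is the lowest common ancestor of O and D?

J

Path O→root: O J L; path D→root: D J L.
First common node: J.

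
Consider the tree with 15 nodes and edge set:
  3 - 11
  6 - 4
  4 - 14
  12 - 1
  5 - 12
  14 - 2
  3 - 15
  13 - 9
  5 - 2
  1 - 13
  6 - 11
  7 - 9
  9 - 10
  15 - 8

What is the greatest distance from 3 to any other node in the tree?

11

The node farthest from 3 is 7 (10 also at distance 11), via 3 – 11 – 6 – 4 – 14 – 2 – 5 – 12 – 1 – 13 – 9 – 7 — 11 edges.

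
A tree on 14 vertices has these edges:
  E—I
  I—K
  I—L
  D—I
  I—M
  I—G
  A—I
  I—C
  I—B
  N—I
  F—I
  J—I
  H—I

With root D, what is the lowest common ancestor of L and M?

I

Ancestors of L (toward the root): L, I, D.
Ancestors of M: M, I, D.
The deepest node appearing in both lists is I.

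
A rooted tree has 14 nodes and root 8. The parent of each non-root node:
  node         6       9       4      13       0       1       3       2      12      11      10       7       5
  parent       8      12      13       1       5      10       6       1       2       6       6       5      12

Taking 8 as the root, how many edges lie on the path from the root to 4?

Climbing from 4 to the root: 4 – 13 – 1 – 10 – 6 – 8. That's 5 steps.

5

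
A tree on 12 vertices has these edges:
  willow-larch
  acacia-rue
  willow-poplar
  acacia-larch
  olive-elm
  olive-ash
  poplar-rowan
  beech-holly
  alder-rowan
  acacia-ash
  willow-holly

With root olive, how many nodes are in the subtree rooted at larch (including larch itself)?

larch's subtree: {larch, willow, holly, poplar, beech, rowan, alder}, size 7.

7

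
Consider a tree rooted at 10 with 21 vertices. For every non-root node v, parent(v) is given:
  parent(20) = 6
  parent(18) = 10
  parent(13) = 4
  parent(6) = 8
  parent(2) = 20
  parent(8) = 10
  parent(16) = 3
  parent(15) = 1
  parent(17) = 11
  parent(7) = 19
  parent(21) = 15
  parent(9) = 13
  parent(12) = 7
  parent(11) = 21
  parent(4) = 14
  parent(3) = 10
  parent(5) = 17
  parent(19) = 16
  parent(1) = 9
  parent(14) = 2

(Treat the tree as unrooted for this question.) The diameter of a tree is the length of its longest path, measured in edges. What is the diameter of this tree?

A longest path is 12–7–19–16–3–10–8–6–20–2–14–4–13–9–1–15–21–11–17–5, with 19 edges.

19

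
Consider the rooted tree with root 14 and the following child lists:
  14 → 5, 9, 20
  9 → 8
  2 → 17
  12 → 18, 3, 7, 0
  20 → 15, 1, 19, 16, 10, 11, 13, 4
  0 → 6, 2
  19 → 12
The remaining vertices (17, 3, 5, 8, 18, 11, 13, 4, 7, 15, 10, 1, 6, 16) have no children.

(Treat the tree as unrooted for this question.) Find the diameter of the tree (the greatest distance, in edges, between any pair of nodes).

Starting from 8, a farthest node is 17 at distance 8.
One longest path: 8–9–14–20–19–12–0–2–17.
So the diameter is 8.

8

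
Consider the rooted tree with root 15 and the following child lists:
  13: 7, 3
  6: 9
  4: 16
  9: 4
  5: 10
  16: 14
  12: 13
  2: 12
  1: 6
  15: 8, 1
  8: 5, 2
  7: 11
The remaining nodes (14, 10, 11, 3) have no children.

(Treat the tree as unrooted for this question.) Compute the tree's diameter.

12

BFS from 14 reaches 11 last, at distance 12; BFS from 11 confirms no node is farther.
Path: 14 – 16 – 4 – 9 – 6 – 1 – 15 – 8 – 2 – 12 – 13 – 7 – 11.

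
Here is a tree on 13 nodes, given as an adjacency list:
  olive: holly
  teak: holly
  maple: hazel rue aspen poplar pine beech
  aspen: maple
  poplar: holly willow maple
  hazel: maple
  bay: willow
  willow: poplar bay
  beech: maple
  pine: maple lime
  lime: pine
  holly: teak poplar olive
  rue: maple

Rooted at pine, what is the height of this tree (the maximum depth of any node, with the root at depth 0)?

4

teak sits deepest: pine → maple → poplar → holly → teak — 4 edges from the root.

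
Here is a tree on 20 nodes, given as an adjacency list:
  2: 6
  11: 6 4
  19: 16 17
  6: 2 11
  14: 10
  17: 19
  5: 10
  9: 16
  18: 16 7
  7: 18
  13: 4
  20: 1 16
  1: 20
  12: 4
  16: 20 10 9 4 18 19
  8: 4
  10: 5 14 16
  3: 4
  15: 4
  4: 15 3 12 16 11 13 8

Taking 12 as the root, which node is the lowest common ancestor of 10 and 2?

4

Path 10→root: 10 16 4 12; path 2→root: 2 6 11 4 12.
First common node: 4.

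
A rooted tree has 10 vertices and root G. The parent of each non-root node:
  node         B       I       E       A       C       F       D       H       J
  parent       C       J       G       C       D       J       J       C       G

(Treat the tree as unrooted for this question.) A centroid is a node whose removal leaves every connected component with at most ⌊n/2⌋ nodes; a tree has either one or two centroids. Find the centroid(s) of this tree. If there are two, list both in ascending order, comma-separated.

D, J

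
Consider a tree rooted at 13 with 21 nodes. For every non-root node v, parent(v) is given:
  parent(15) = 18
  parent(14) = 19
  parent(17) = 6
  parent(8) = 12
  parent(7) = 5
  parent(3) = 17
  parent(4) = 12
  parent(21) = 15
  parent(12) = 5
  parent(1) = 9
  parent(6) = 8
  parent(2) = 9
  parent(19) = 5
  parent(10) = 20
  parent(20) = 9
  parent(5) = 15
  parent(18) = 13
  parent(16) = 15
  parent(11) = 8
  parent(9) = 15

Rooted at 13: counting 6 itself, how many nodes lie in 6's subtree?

3

The subtree rooted at 6 contains: 6, 17, 3 — 3 nodes.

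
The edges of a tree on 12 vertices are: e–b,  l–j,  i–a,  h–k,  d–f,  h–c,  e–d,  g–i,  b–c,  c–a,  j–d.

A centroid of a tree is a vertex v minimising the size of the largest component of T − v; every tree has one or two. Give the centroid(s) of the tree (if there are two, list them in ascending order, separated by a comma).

b, c

If b is removed the pieces have sizes 6, 5, all ≤ ⌊12/2⌋ = 6.
c is adjacent to b and is also a centroid (the largest component after removing it is likewise 6).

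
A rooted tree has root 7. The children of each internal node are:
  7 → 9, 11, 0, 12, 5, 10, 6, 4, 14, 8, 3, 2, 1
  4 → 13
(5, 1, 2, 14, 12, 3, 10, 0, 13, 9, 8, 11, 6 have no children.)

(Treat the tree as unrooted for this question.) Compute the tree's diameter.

3

Starting from 13, a farthest node is 1 at distance 3.
One longest path: 13 – 4 – 7 – 1.
So the diameter is 3.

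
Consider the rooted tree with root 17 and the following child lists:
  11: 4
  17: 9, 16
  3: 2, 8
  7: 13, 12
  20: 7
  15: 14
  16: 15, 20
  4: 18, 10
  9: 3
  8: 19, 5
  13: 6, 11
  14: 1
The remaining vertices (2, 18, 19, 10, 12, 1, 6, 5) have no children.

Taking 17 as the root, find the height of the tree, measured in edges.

The longest root-to-leaf path is 17-16-20-7-13-11-4-18 (7 edges).

7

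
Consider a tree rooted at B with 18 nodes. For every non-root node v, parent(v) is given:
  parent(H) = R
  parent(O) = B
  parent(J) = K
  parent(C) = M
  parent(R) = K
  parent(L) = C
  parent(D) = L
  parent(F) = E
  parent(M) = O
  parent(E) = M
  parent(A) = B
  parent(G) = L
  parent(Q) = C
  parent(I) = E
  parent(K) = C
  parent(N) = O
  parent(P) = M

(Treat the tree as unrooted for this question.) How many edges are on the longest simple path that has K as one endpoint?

5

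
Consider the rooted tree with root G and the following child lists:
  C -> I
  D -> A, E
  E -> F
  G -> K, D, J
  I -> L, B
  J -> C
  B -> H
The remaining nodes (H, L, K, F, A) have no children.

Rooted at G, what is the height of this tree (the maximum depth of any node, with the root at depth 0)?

H sits deepest: G–J–C–I–B–H — 5 edges from the root.

5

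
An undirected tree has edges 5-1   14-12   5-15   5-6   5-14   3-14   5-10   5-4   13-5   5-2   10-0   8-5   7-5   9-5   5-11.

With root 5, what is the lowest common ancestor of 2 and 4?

Path 2→root: 2 5; path 4→root: 4 5.
First common node: 5.

5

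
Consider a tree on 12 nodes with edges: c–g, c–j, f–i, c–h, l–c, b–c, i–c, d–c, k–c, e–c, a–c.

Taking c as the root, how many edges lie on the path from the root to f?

c → i → f — 2 edges.

2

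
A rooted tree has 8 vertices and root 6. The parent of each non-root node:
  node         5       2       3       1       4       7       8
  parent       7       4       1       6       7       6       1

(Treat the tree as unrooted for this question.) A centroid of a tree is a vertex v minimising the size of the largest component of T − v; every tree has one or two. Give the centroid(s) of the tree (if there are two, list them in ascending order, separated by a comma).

6, 7

If 7 is removed the pieces have sizes 4, 2, 1, all ≤ ⌊8/2⌋ = 4.
6 is adjacent to 7 and is also a centroid (the largest component after removing it is likewise 4).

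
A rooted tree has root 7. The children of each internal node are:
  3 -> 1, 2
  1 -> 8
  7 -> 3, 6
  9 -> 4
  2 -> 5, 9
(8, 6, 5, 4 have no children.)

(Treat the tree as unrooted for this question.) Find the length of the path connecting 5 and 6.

4

The path is 5 - 2 - 3 - 7 - 6, which has 4 edges.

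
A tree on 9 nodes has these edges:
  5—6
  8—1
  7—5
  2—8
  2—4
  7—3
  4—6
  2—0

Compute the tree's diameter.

7

BFS from 1 reaches 3 last, at distance 7; BFS from 3 confirms no node is farther.
Path: 1-8-2-4-6-5-7-3.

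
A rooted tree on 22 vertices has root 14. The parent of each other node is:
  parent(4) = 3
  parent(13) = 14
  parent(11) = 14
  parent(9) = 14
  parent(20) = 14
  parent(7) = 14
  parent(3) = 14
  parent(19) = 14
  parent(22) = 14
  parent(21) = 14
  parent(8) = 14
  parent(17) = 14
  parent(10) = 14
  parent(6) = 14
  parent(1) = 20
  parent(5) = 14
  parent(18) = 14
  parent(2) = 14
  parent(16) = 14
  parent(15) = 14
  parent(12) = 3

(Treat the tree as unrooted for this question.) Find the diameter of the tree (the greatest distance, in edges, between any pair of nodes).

Starting from 1, a farthest node is 12 at distance 4.
One longest path: 1–20–14–3–12.
So the diameter is 4.

4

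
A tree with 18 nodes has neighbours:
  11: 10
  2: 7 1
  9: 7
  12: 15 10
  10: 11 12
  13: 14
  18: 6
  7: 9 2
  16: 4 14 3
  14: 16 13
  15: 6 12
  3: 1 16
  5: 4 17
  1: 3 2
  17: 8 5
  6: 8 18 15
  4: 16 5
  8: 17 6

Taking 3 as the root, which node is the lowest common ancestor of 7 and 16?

3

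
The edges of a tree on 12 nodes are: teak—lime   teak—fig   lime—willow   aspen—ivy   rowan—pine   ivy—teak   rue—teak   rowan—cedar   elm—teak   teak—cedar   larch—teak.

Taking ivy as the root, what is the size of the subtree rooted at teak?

Descendants of teak (including itself): teak, fig, elm, cedar, lime, larch, rue, rowan, willow, pine. That's 10.

10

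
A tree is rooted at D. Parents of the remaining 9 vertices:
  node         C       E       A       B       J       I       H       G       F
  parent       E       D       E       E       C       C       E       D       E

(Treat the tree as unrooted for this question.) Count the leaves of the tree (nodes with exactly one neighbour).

7

Degree-1 nodes: A, B, F, G, H, I, J — 7 of them.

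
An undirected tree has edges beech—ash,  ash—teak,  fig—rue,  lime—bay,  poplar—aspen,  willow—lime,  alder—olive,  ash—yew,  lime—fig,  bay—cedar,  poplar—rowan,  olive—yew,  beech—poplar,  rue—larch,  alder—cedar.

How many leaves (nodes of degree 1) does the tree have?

5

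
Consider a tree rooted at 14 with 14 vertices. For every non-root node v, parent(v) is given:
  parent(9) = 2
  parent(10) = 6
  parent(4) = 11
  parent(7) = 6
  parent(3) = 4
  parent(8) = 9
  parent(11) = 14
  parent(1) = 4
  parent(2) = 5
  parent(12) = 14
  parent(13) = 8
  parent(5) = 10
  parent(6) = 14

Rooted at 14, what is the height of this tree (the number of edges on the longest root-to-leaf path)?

7

13 sits deepest: 14 → 6 → 10 → 5 → 2 → 9 → 8 → 13 — 7 edges from the root.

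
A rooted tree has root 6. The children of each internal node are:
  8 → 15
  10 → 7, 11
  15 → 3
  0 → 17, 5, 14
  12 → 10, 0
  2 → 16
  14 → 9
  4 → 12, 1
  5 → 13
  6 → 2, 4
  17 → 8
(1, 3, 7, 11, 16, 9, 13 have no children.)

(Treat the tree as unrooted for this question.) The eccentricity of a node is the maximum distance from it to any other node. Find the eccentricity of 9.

7

Distances from 9 peak at 7, attained at 16.
9–14–0–12–4–6–2–16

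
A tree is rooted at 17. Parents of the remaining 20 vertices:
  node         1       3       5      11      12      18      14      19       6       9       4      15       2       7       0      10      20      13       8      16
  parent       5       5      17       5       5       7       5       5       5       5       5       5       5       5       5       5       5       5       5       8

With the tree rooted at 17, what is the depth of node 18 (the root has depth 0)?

Climbing from 18 to the root: 18 → 7 → 5 → 17. That's 3 steps.

3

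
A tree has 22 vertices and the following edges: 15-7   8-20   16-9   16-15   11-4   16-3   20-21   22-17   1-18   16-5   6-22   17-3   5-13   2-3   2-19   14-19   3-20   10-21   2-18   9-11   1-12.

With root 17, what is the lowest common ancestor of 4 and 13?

Ancestors of 4 (toward the root): 4, 11, 9, 16, 3, 17.
Ancestors of 13: 13, 5, 16, 3, 17.
The deepest node appearing in both lists is 16.

16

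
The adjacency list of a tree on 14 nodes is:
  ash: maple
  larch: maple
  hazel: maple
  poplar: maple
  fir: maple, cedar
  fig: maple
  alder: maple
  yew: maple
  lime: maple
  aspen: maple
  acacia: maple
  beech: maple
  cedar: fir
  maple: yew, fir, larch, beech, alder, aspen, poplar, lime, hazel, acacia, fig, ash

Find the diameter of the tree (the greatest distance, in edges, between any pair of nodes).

3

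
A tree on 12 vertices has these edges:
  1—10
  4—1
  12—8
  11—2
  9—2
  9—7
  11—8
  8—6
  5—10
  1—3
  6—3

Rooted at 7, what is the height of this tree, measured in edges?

9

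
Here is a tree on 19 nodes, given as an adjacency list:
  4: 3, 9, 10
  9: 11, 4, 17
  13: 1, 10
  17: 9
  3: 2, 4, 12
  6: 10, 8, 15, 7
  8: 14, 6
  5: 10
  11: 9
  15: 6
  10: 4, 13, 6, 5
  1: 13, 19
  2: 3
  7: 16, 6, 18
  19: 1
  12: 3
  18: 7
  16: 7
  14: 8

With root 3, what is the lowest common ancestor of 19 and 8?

Path 19→root: 19 1 13 10 4 3; path 8→root: 8 6 10 4 3.
First common node: 10.

10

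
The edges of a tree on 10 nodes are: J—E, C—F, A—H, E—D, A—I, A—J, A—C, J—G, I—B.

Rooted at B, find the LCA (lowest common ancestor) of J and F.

A

Ancestors of J (toward the root): J, A, I, B.
Ancestors of F: F, C, A, I, B.
The deepest node appearing in both lists is A.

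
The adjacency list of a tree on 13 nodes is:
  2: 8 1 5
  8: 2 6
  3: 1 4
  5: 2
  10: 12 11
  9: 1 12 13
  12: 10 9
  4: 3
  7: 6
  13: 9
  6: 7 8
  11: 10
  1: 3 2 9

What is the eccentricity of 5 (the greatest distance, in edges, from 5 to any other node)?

6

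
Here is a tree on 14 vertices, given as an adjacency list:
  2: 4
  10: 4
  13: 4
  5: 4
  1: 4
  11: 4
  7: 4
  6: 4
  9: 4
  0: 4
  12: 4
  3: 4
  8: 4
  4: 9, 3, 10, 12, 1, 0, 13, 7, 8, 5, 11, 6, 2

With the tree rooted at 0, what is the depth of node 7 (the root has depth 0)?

2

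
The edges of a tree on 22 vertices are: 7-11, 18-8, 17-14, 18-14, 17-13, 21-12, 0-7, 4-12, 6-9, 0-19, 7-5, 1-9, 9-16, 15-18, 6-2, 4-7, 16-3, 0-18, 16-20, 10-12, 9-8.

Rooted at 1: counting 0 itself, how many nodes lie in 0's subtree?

The subtree rooted at 0 contains: 0, 7, 19, 4, 11, 5, 12, 10, 21 — 9 nodes.

9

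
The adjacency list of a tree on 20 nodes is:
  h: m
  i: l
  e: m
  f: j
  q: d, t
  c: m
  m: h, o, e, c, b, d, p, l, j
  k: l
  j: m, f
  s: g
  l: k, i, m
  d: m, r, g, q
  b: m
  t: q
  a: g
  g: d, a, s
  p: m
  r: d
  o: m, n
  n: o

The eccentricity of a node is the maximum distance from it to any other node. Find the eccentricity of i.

Distances from i peak at 5, attained at t (a, s also at distance 5).
i-l-m-d-q-t

5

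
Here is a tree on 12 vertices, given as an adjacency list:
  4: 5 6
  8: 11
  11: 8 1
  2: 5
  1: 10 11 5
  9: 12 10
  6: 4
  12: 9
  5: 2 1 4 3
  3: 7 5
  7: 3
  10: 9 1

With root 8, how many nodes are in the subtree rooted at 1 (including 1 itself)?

10

Descendants of 1 (including itself): 1, 5, 10, 2, 3, 4, 9, 7, 6, 12. That's 10.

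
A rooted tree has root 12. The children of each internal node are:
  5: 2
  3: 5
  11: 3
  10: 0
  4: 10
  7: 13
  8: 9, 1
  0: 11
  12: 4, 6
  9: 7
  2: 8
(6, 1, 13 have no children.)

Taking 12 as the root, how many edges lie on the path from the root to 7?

Path from 12 to 7: 12 – 4 – 10 – 0 – 11 – 3 – 5 – 2 – 8 – 9 – 7, which has 10 edges.

10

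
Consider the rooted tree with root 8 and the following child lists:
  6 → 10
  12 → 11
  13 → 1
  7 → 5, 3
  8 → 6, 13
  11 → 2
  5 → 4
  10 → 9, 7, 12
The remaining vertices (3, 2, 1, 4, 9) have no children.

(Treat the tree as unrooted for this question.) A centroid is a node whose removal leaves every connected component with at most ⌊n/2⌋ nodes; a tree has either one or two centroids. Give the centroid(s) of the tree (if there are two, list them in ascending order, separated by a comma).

Delete 10: the remaining components have sizes 4, 4, 3, 1. Max 4 ≤ 6, so 10 is a centroid.
No neighbour of 10 does as well, so 10 is the unique centroid.

10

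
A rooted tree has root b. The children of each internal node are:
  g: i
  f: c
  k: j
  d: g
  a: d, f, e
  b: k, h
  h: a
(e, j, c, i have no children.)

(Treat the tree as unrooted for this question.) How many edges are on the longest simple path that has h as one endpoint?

Distances from h peak at 4, attained at i.
h – a – d – g – i

4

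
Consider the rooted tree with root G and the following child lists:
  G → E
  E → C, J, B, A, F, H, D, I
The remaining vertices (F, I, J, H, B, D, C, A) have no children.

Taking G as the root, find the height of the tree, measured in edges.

The longest root-to-leaf path is G → E → H (2 edges).

2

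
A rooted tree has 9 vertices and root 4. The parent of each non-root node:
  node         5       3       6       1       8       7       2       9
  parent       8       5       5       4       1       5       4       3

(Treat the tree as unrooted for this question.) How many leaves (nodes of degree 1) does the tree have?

4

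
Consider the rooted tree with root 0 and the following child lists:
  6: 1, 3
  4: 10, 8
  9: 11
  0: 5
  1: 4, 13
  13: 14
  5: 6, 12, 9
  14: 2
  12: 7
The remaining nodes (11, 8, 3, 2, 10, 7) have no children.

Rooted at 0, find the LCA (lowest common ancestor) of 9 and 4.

5

Path 9→root: 9 5 0; path 4→root: 4 1 6 5 0.
First common node: 5.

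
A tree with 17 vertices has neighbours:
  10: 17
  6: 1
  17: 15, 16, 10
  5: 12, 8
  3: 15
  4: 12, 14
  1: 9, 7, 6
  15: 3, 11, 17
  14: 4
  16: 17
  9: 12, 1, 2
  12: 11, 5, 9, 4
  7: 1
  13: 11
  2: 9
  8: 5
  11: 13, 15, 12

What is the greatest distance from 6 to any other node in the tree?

7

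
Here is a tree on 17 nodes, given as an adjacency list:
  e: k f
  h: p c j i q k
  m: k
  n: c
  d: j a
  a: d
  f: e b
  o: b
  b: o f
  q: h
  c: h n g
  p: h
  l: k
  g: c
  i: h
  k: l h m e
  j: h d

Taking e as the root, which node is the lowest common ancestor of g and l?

k

g's ancestor chain is g, c, h, k, e and l's is l, k, e; they first meet at k.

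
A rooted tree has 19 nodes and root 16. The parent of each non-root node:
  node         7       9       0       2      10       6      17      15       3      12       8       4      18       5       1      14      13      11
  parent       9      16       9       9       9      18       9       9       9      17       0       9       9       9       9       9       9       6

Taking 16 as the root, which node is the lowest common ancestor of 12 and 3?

Path 12→root: 12 17 9 16; path 3→root: 3 9 16.
First common node: 9.

9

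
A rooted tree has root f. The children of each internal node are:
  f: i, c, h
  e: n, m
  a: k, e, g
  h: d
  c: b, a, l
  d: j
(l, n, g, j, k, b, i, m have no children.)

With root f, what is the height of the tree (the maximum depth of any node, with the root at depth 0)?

The longest root-to-leaf path is f – c – a – e – m (4 edges).

4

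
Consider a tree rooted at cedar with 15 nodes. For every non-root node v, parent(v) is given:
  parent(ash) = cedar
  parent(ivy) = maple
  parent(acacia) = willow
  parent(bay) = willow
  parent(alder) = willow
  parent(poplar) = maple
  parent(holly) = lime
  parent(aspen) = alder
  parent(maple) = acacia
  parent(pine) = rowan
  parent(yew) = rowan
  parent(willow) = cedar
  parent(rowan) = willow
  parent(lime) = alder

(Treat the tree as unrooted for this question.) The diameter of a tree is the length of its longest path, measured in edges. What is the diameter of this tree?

BFS from ivy reaches holly last, at distance 6; BFS from holly confirms no node is farther.
Path: ivy – maple – acacia – willow – alder – lime – holly.

6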